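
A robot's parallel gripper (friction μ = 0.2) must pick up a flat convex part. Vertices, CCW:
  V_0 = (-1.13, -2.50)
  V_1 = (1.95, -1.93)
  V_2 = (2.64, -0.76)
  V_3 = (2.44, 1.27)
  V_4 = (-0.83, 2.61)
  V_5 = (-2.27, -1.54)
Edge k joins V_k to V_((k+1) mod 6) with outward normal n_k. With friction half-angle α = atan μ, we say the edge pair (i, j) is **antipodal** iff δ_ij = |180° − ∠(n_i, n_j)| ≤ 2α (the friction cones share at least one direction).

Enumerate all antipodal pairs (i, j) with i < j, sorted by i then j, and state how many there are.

α = atan 0.2 = 11.31°;  2α = 22.62°
n_0 = (+0.1820, -0.9833)
n_1 = (+0.8614, -0.5080)
n_2 = (+0.9952, +0.0980)
n_3 = (+0.3792, +0.9253)
n_4 = (-0.9447, +0.3278)
n_5 = (-0.6441, -0.7649)
  (0,1): δ = 131.01°  ·
  (0,2): δ = 94.86°  ·
  (0,3): δ = 32.77°  ·
  (0,4): δ = 60.38°  ·
  (0,5): δ = 129.41°  ·
  (1,2): δ = 143.84°  ·
  (1,3): δ = 81.75°  ·
  (1,4): δ = 11.39°  ✓
  (1,5): δ = 80.43°  ·
  (2,3): δ = 117.91°  ·
  (2,4): δ = 24.76°  ·
  (2,5): δ = 44.27°  ·
  (3,4): δ = 86.85°  ·
  (3,5): δ = 17.82°  ✓
  (4,5): δ = 110.96°  ·
antipodal pairs: 2

count = 2; pairs: (1,4), (3,5)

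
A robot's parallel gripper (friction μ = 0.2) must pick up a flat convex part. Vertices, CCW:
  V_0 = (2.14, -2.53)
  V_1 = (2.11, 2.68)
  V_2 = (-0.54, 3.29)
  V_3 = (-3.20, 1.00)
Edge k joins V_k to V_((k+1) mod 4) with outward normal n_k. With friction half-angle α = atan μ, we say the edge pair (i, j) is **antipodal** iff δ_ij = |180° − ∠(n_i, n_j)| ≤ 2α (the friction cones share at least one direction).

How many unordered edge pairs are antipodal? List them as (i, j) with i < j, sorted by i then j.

α = atan 0.2 = 11.31°;  2α = 22.62°
n_0 = (+1.0000, +0.0058)
n_1 = (+0.2243, +0.9745)
n_2 = (-0.6524, +0.7578)
n_3 = (-0.5515, -0.8342)
  (0,1): δ = 103.29°  ·
  (0,2): δ = 49.60°  ·
  (0,3): δ = 56.20°  ·
  (1,2): δ = 126.31°  ·
  (1,3): δ = 20.50°  ✓
  (2,3): δ = 74.19°  ·
antipodal pairs: 1

count = 1; pairs: (1,3)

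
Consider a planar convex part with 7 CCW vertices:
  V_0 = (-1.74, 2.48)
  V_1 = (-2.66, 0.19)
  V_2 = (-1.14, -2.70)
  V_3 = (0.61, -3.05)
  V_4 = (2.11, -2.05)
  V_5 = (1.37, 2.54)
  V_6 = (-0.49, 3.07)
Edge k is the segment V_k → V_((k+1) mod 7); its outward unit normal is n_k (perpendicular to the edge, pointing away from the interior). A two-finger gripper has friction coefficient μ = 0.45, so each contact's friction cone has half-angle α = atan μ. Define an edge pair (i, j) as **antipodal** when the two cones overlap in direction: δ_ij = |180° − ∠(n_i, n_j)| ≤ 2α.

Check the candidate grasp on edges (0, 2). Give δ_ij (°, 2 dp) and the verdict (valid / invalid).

δ = 79.42°, invalid

α = atan 0.45 = 24.23°;  2α = 48.46°
edge 0: e_0 = (-0.92, -2.29);  n_0 = (-0.9279, +0.3728)
edge 2: e_2 = (+1.75, -0.35);  n_2 = (-0.1961, -0.9806)
∠(n_0, n_2) = 100.58°
δ = |180° − 100.58°| = 79.42°
79.42° > 2α = 48.46°  →  invalid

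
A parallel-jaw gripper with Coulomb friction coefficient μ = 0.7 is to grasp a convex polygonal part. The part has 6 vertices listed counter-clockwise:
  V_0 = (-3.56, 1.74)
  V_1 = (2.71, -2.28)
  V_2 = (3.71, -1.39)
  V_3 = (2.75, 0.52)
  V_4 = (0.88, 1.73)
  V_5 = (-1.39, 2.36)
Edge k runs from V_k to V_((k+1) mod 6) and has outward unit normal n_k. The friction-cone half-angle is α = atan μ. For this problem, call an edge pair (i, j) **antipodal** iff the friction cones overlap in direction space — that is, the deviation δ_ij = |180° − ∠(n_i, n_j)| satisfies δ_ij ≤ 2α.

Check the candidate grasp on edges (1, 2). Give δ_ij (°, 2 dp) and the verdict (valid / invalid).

α = atan 0.7 = 34.99°;  2α = 69.98°
edge 1: e_1 = (+1.00, +0.89);  n_1 = (+0.6648, -0.7470)
edge 2: e_2 = (-0.96, +1.91);  n_2 = (+0.8935, +0.4491)
∠(n_1, n_2) = 75.02°
δ = |180° − 75.02°| = 104.98°
104.98° > 2α = 69.98°  →  invalid

δ = 104.98°, invalid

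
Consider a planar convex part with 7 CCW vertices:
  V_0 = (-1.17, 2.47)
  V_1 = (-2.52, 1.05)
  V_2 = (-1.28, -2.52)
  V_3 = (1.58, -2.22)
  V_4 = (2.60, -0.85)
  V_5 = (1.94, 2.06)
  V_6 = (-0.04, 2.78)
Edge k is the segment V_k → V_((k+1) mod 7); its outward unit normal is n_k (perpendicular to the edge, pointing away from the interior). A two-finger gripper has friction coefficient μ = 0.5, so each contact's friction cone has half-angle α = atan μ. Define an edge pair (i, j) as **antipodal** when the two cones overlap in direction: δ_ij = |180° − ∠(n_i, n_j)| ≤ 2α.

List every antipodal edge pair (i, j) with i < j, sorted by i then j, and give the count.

count = 7; pairs: (0,2), (0,3), (1,4), (1,5), (2,5), (2,6), (3,6)

α = atan 0.5 = 26.57°;  2α = 53.13°
n_0 = (-0.7247, +0.6890)
n_1 = (-0.9446, -0.3281)
n_2 = (+0.1043, -0.9945)
n_3 = (+0.8021, -0.5972)
n_4 = (+0.9752, +0.2212)
n_5 = (+0.3417, +0.9398)
n_6 = (-0.2646, +0.9644)
  (0,1): δ = 117.29°  ·
  (0,2): δ = 40.46°  ✓
  (0,3): δ = 6.88°  ✓
  (0,4): δ = 56.33°  ·
  (0,5): δ = 113.57°  ·
  (0,6): δ = 148.89°  ·
  (1,2): δ = 103.17°  ·
  (1,3): δ = 55.82°  ·
  (1,4): δ = 6.38°  ✓
  (1,5): δ = 50.86°  ✓
  (1,6): δ = 86.19°  ·
  (2,3): δ = 132.66°  ·
  (2,4): δ = 83.21°  ·
  (2,5): δ = 25.97°  ✓
  (2,6): δ = 9.35°  ✓
  (3,4): δ = 130.55°  ·
  (3,5): δ = 73.31°  ·
  (3,6): δ = 37.99°  ✓
  (4,5): δ = 122.76°  ·
  (4,6): δ = 87.44°  ·
  (5,6): δ = 144.68°  ·
antipodal pairs: 7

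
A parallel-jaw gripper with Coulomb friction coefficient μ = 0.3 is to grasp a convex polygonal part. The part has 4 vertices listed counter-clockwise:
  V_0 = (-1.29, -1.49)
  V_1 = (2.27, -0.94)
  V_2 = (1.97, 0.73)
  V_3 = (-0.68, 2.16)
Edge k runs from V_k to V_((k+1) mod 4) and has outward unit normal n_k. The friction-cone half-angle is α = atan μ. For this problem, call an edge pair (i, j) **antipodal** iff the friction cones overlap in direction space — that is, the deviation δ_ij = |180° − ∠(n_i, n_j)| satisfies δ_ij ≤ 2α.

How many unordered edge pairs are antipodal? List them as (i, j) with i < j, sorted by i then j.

count = 1; pairs: (1,3)

α = atan 0.3 = 16.70°;  2α = 33.40°
n_0 = (+0.1527, -0.9883)
n_1 = (+0.9842, +0.1768)
n_2 = (+0.4749, +0.8800)
n_3 = (-0.9863, +0.1648)
  (0,1): δ = 88.60°  ·
  (0,2): δ = 37.13°  ·
  (0,3): δ = 71.73°  ·
  (1,2): δ = 128.54°  ·
  (1,3): δ = 19.67°  ✓
  (2,3): δ = 71.14°  ·
antipodal pairs: 1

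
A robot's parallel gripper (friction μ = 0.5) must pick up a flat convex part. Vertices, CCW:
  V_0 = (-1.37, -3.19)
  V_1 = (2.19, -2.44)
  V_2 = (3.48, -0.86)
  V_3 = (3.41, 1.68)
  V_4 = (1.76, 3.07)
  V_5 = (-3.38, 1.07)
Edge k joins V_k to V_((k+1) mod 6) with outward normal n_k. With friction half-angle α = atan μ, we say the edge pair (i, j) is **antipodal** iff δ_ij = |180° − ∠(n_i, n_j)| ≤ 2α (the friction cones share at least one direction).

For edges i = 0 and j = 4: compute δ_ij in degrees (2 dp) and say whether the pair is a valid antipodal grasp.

α = atan 0.5 = 26.57°;  2α = 53.13°
edge 0: e_0 = (+3.56, +0.75);  n_0 = (+0.2061, -0.9785)
edge 4: e_4 = (-5.14, -2.00);  n_4 = (-0.3626, +0.9319)
∠(n_0, n_4) = 170.64°
δ = |180° − 170.64°| = 9.36°
9.36° ≤ 2α = 53.13°  →  valid

δ = 9.36°, valid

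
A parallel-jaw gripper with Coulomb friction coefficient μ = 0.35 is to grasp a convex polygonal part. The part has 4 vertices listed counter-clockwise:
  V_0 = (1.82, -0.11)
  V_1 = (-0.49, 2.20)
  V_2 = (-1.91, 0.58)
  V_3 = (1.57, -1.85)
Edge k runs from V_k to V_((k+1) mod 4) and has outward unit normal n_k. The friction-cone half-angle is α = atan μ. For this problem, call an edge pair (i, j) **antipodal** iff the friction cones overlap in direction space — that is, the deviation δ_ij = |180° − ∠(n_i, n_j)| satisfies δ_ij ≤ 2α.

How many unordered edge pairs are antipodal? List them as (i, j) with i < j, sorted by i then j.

count = 2; pairs: (0,2), (1,3)

α = atan 0.35 = 19.29°;  2α = 38.58°
n_0 = (+0.7071, +0.7071)
n_1 = (-0.7520, +0.6592)
n_2 = (-0.5725, -0.8199)
n_3 = (+0.9898, -0.1422)
  (0,1): δ = 86.24°  ·
  (0,2): δ = 10.07°  ✓
  (0,3): δ = 126.82°  ·
  (1,2): δ = 83.69°  ·
  (1,3): δ = 33.06°  ✓
  (2,3): δ = 63.25°  ·
antipodal pairs: 2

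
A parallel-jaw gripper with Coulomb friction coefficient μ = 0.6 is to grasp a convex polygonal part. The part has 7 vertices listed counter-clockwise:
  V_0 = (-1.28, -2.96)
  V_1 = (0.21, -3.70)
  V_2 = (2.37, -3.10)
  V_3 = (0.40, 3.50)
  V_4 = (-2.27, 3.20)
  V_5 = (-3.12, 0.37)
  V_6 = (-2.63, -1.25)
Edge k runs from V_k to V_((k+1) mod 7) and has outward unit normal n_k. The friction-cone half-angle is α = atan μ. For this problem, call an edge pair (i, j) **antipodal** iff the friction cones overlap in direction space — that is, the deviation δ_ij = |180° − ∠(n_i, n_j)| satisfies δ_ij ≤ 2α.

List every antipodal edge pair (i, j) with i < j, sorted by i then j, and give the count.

α = atan 0.6 = 30.96°;  2α = 61.93°
n_0 = (-0.4448, -0.8956)
n_1 = (+0.2676, -0.9635)
n_2 = (+0.9582, +0.2860)
n_3 = (-0.1117, +0.9937)
n_4 = (-0.9577, +0.2877)
n_5 = (-0.9572, -0.2895)
n_6 = (-0.7849, -0.6196)
  (0,1): δ = 138.06°  ·
  (0,2): δ = 46.97°  ✓
  (0,3): δ = 32.82°  ✓
  (0,4): δ = 99.69°  ·
  (0,5): δ = 133.24°  ·
  (0,6): δ = 154.70°  ·
  (1,2): δ = 88.90°  ·
  (1,3): δ = 9.11°  ✓
  (1,4): δ = 57.76°  ✓
  (1,5): δ = 91.30°  ·
  (1,6): δ = 112.77°  ·
  (2,3): δ = 100.21°  ·
  (2,4): δ = 33.34°  ✓
  (2,5): δ = 0.21°  ✓
  (2,6): δ = 21.67°  ✓
  (3,4): δ = 113.13°  ·
  (3,5): δ = 79.58°  ·
  (3,6): δ = 58.12°  ✓
  (4,5): δ = 146.45°  ·
  (4,6): δ = 124.99°  ·
  (5,6): δ = 158.54°  ·
antipodal pairs: 8

count = 8; pairs: (0,2), (0,3), (1,3), (1,4), (2,4), (2,5), (2,6), (3,6)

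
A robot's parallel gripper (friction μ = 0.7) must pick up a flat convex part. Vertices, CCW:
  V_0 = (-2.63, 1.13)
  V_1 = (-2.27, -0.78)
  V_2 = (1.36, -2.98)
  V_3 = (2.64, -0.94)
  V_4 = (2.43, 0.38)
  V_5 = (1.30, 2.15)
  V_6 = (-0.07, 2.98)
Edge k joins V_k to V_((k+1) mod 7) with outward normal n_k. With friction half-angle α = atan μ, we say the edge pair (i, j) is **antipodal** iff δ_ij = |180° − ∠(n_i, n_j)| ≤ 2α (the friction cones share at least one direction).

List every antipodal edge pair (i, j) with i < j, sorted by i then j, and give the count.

α = atan 0.7 = 34.99°;  2α = 69.98°
n_0 = (-0.9827, -0.1852)
n_1 = (-0.5183, -0.8552)
n_2 = (+0.8471, -0.5315)
n_3 = (+0.9876, +0.1571)
n_4 = (+0.8429, +0.5381)
n_5 = (+0.5182, +0.8553)
n_6 = (-0.5857, +0.8105)
  (0,1): δ = 131.89°  ·
  (0,2): δ = 42.78°  ✓
  (0,3): δ = 1.63°  ✓
  (0,4): δ = 21.88°  ✓
  (0,5): δ = 48.12°  ✓
  (0,6): δ = 115.18°  ·
  (1,2): δ = 90.89°  ·
  (1,3): δ = 49.74°  ✓
  (1,4): δ = 26.23°  ✓
  (1,5): δ = 0.01°  ✓
  (1,6): δ = 67.07°  ✓
  (2,3): δ = 138.85°  ·
  (2,4): δ = 115.34°  ·
  (2,5): δ = 89.10°  ·
  (2,6): δ = 22.04°  ✓
  (3,4): δ = 156.48°  ·
  (3,5): δ = 130.25°  ·
  (3,6): δ = 63.19°  ✓
  (4,5): δ = 153.76°  ·
  (4,6): δ = 86.70°  ·
  (5,6): δ = 112.94°  ·
antipodal pairs: 10

count = 10; pairs: (0,2), (0,3), (0,4), (0,5), (1,3), (1,4), (1,5), (1,6), (2,6), (3,6)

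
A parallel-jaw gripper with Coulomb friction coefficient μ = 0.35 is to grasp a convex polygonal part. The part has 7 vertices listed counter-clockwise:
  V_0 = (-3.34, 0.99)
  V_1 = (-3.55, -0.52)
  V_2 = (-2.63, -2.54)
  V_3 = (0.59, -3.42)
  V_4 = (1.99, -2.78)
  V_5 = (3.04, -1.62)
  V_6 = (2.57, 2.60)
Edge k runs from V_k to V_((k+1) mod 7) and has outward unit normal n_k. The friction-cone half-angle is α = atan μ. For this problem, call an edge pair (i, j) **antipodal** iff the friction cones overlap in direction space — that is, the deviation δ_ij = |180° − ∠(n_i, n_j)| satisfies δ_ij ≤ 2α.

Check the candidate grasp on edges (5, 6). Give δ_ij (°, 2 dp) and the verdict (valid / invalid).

δ = 81.12°, invalid

α = atan 0.35 = 19.29°;  2α = 38.58°
edge 5: e_5 = (-0.47, +4.22);  n_5 = (+0.9939, +0.1107)
edge 6: e_6 = (-5.91, -1.61);  n_6 = (-0.2628, +0.9648)
∠(n_5, n_6) = 98.88°
δ = |180° − 98.88°| = 81.12°
81.12° > 2α = 38.58°  →  invalid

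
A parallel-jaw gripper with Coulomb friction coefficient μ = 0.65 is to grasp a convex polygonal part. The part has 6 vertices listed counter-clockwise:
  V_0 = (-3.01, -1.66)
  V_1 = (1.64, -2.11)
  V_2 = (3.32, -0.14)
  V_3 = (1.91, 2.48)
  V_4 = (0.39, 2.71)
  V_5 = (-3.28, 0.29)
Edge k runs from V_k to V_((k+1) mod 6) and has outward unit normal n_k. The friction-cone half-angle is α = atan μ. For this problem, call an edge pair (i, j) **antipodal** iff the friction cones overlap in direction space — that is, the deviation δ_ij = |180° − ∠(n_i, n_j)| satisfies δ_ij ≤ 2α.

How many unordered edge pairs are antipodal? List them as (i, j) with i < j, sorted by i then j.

count = 7; pairs: (0,2), (0,3), (0,4), (1,3), (1,4), (1,5), (2,5)

α = atan 0.65 = 33.02°;  2α = 66.05°
n_0 = (-0.0963, -0.9954)
n_1 = (+0.7609, -0.6489)
n_2 = (+0.8806, +0.4739)
n_3 = (+0.1496, +0.9887)
n_4 = (-0.5505, +0.8348)
n_5 = (-0.9905, -0.1372)
  (0,1): δ = 124.93°  ·
  (0,2): δ = 56.18°  ✓
  (0,3): δ = 3.08°  ✓
  (0,4): δ = 38.93°  ✓
  (0,5): δ = 103.41°  ·
  (1,2): δ = 111.26°  ·
  (1,3): δ = 58.15°  ✓
  (1,4): δ = 16.14°  ✓
  (1,5): δ = 48.34°  ✓
  (2,3): δ = 126.89°  ·
  (2,4): δ = 84.89°  ·
  (2,5): δ = 20.40°  ✓
  (3,4): δ = 137.99°  ·
  (3,5): δ = 73.51°  ·
  (4,5): δ = 115.52°  ·
antipodal pairs: 7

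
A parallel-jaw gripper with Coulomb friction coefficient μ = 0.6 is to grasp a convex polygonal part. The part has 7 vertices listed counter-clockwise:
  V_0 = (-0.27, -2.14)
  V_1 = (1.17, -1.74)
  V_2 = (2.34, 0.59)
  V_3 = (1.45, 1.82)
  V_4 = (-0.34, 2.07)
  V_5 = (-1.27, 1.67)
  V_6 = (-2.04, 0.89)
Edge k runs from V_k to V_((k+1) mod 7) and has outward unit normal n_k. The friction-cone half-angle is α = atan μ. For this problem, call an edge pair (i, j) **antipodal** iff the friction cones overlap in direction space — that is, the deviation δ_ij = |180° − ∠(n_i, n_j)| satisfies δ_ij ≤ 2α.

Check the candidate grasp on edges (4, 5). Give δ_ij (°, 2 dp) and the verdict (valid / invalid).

α = atan 0.6 = 30.96°;  2α = 61.93°
edge 4: e_4 = (-0.93, -0.40);  n_4 = (-0.3951, +0.9186)
edge 5: e_5 = (-0.77, -0.78);  n_5 = (-0.7117, +0.7025)
∠(n_4, n_5) = 22.10°
δ = |180° − 22.10°| = 157.90°
157.90° > 2α = 61.93°  →  invalid

δ = 157.90°, invalid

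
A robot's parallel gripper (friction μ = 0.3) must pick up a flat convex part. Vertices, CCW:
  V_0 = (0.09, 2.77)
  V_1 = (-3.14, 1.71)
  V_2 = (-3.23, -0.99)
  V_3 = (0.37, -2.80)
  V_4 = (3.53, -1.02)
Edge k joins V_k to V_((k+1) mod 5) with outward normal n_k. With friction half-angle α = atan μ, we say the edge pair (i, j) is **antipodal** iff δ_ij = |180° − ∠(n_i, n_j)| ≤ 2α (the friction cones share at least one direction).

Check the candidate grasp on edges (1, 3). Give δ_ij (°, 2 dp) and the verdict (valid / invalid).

α = atan 0.3 = 16.70°;  2α = 33.40°
edge 1: e_1 = (-0.09, -2.70);  n_1 = (-0.9994, +0.0333)
edge 3: e_3 = (+3.16, +1.78);  n_3 = (+0.4908, -0.8713)
∠(n_1, n_3) = 121.30°
δ = |180° − 121.30°| = 58.70°
58.70° > 2α = 33.40°  →  invalid

δ = 58.70°, invalid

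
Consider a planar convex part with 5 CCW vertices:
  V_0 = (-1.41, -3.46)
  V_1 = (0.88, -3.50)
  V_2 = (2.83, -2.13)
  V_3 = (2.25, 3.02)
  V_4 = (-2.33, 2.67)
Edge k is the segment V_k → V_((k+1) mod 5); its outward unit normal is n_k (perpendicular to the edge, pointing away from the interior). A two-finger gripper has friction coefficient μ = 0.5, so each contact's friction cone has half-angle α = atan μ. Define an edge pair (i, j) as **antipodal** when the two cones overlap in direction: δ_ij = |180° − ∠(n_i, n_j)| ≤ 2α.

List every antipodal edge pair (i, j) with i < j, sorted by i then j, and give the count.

α = atan 0.5 = 26.57°;  2α = 53.13°
n_0 = (-0.0175, -0.9998)
n_1 = (+0.5749, -0.8182)
n_2 = (+0.9937, +0.1119)
n_3 = (-0.0762, +0.9971)
n_4 = (-0.9889, -0.1484)
  (0,1): δ = 143.91°  ·
  (0,2): δ = 82.57°  ·
  (0,3): δ = 5.37°  ✓
  (0,4): δ = 99.54°  ·
  (1,2): δ = 118.66°  ·
  (1,3): δ = 30.72°  ✓
  (1,4): δ = 63.44°  ·
  (2,3): δ = 92.06°  ·
  (2,4): δ = 2.11°  ✓
  (3,4): δ = 85.83°  ·
antipodal pairs: 3

count = 3; pairs: (0,3), (1,3), (2,4)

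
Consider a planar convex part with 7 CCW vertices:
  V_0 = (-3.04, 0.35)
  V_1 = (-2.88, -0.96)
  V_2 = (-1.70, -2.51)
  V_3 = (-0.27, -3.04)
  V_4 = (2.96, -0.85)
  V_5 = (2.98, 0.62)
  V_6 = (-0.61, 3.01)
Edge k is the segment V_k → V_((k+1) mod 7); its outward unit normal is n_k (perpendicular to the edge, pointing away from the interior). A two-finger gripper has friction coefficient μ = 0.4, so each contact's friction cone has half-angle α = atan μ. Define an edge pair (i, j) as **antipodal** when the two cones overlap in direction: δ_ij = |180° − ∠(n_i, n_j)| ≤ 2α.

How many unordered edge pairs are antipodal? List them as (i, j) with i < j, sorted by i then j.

count = 6; pairs: (0,4), (1,4), (1,5), (2,5), (3,6), (4,6)

α = atan 0.4 = 21.80°;  2α = 43.60°
n_0 = (-0.9926, -0.1212)
n_1 = (-0.7957, -0.6057)
n_2 = (-0.3475, -0.9377)
n_3 = (+0.5612, -0.8277)
n_4 = (+0.9999, -0.0136)
n_5 = (+0.5542, +0.8324)
n_6 = (-0.7383, +0.6745)
  (0,1): δ = 149.68°  ·
  (0,2): δ = 117.30°  ·
  (0,3): δ = 62.83°  ·
  (0,4): δ = 7.74°  ✓
  (0,5): δ = 49.38°  ·
  (0,6): δ = 130.62°  ·
  (1,2): δ = 147.62°  ·
  (1,3): δ = 93.14°  ·
  (1,4): δ = 38.06°  ✓
  (1,5): δ = 19.07°  ✓
  (1,6): δ = 100.31°  ·
  (2,3): δ = 125.53°  ·
  (2,4): δ = 70.44°  ·
  (2,5): δ = 13.32°  ✓
  (2,6): δ = 67.92°  ·
  (3,4): δ = 124.92°  ·
  (3,5): δ = 67.79°  ·
  (3,6): δ = 13.45°  ✓
  (4,5): δ = 122.87°  ·
  (4,6): δ = 41.63°  ✓
  (5,6): δ = 98.76°  ·
antipodal pairs: 6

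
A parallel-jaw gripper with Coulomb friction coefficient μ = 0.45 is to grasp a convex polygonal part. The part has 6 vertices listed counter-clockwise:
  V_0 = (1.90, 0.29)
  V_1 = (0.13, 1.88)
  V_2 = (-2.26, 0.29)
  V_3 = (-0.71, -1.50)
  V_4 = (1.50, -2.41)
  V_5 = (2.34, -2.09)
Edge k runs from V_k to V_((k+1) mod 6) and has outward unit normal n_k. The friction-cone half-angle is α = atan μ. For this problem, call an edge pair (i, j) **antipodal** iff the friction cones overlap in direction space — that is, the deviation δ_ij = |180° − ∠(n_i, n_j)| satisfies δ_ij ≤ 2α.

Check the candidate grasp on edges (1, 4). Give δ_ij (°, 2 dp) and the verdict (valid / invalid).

α = atan 0.45 = 24.23°;  2α = 48.46°
edge 1: e_1 = (-2.39, -1.59);  n_1 = (-0.5539, +0.8326)
edge 4: e_4 = (+0.84, +0.32);  n_4 = (+0.3560, -0.9345)
∠(n_1, n_4) = 167.22°
δ = |180° − 167.22°| = 12.78°
12.78° ≤ 2α = 48.46°  →  valid

δ = 12.78°, valid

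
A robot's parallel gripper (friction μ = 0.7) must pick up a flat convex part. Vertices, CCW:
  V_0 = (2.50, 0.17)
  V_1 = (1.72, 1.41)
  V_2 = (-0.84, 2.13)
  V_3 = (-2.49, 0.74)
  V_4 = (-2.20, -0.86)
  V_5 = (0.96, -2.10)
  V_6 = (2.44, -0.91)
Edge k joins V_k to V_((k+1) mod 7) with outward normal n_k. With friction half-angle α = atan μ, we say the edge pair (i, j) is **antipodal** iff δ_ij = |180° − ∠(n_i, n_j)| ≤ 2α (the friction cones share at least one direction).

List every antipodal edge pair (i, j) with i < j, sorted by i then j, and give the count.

α = atan 0.7 = 34.99°;  2α = 69.98°
n_0 = (+0.8465, +0.5325)
n_1 = (+0.2707, +0.9627)
n_2 = (-0.6443, +0.7648)
n_3 = (-0.9840, -0.1783)
n_4 = (-0.3653, -0.9309)
n_5 = (+0.6266, -0.7793)
n_6 = (+0.9985, -0.0555)
  (0,1): δ = 137.88°  ·
  (0,2): δ = 82.06°  ·
  (0,3): δ = 21.90°  ✓
  (0,4): δ = 36.40°  ✓
  (0,5): δ = 96.63°  ·
  (0,6): δ = 144.65°  ·
  (1,2): δ = 124.18°  ·
  (1,3): δ = 64.02°  ✓
  (1,4): δ = 5.72°  ✓
  (1,5): δ = 54.51°  ✓
  (1,6): δ = 102.53°  ·
  (2,3): δ = 119.84°  ·
  (2,4): δ = 61.54°  ✓
  (2,5): δ = 1.31°  ✓
  (2,6): δ = 46.71°  ✓
  (3,4): δ = 121.70°  ·
  (3,5): δ = 61.47°  ✓
  (3,6): δ = 13.45°  ✓
  (4,5): δ = 119.77°  ·
  (4,6): δ = 71.75°  ·
  (5,6): δ = 131.98°  ·
antipodal pairs: 10

count = 10; pairs: (0,3), (0,4), (1,3), (1,4), (1,5), (2,4), (2,5), (2,6), (3,5), (3,6)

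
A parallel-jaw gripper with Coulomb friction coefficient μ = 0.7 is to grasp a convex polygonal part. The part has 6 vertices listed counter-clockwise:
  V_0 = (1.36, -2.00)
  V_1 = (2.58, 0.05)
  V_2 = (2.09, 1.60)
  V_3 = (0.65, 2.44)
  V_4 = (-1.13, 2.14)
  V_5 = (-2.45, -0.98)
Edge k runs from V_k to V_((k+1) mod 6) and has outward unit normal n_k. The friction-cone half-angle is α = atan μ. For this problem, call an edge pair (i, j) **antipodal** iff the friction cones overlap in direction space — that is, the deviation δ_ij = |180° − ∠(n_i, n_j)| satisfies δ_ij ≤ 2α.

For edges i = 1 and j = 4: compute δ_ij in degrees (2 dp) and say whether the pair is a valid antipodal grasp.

α = atan 0.7 = 34.99°;  2α = 69.98°
edge 1: e_1 = (-0.49, +1.55);  n_1 = (+0.9535, +0.3014)
edge 4: e_4 = (-1.32, -3.12);  n_4 = (-0.9210, +0.3896)
∠(n_1, n_4) = 139.52°
δ = |180° − 139.52°| = 40.48°
40.48° ≤ 2α = 69.98°  →  valid

δ = 40.48°, valid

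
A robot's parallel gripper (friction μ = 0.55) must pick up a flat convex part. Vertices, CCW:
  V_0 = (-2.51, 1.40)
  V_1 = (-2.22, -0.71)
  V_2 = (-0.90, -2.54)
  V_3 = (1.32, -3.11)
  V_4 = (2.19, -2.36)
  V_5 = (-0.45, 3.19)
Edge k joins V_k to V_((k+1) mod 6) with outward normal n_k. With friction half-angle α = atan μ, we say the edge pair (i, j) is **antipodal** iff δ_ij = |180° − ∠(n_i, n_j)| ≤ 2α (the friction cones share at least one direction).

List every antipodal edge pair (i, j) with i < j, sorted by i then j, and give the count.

count = 6; pairs: (0,3), (0,4), (1,4), (2,4), (2,5), (3,5)

α = atan 0.55 = 28.81°;  2α = 57.62°
n_0 = (-0.9907, -0.1362)
n_1 = (-0.8110, -0.5850)
n_2 = (-0.2487, -0.9686)
n_3 = (+0.6529, -0.7574)
n_4 = (+0.9030, +0.4296)
n_5 = (-0.6559, +0.7548)
  (0,1): δ = 152.02°  ·
  (0,2): δ = 112.23°  ·
  (0,3): δ = 57.06°  ✓
  (0,4): δ = 17.61°  ✓
  (0,5): δ = 123.16°  ·
  (1,2): δ = 140.20°  ·
  (1,3): δ = 85.04°  ·
  (1,4): δ = 10.36°  ✓
  (1,5): δ = 95.19°  ·
  (2,3): δ = 124.84°  ·
  (2,4): δ = 50.16°  ✓
  (2,5): δ = 55.39°  ✓
  (3,4): δ = 105.32°  ·
  (3,5): δ = 0.22°  ✓
  (4,5): δ = 74.45°  ·
antipodal pairs: 6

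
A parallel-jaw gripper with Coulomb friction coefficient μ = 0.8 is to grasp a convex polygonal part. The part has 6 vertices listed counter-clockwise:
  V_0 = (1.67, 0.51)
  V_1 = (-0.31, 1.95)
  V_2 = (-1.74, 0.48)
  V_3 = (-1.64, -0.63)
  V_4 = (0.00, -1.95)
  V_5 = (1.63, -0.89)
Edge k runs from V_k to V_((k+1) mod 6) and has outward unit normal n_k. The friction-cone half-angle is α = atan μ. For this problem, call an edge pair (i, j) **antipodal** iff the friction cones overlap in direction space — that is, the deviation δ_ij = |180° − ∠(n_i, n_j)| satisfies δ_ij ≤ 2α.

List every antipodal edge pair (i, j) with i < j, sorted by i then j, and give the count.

count = 8; pairs: (0,2), (0,3), (0,4), (1,4), (1,5), (2,4), (2,5), (3,5)

α = atan 0.8 = 38.66°;  2α = 77.32°
n_0 = (+0.5882, +0.8087)
n_1 = (-0.7168, +0.6973)
n_2 = (-0.9960, -0.0897)
n_3 = (-0.6270, -0.7790)
n_4 = (+0.5452, -0.8383)
n_5 = (+0.9996, -0.0286)
  (0,1): δ = 98.18°  ·
  (0,2): δ = 48.82°  ✓
  (0,3): δ = 2.80°  ✓
  (0,4): δ = 69.06°  ✓
  (0,5): δ = 124.39°  ·
  (1,2): δ = 130.64°  ·
  (1,3): δ = 84.62°  ·
  (1,4): δ = 12.75°  ✓
  (1,5): δ = 42.57°  ✓
  (2,3): δ = 133.98°  ·
  (2,4): δ = 62.11°  ✓
  (2,5): δ = 6.78°  ✓
  (3,4): δ = 108.13°  ·
  (3,5): δ = 52.81°  ✓
  (4,5): δ = 124.67°  ·
antipodal pairs: 8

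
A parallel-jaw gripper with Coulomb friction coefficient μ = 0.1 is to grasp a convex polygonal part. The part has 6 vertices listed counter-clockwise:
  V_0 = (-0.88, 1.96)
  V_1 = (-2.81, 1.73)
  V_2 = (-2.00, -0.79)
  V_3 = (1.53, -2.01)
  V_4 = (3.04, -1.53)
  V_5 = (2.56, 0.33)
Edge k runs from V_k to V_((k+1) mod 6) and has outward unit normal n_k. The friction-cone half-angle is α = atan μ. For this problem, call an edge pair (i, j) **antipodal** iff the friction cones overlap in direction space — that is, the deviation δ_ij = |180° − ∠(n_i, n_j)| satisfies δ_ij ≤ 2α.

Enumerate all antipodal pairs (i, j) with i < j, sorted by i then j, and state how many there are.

α = atan 0.1 = 5.71°;  2α = 11.42°
n_0 = (-0.1183, +0.9930)
n_1 = (-0.9520, -0.3060)
n_2 = (-0.3267, -0.9451)
n_3 = (+0.3029, -0.9530)
n_4 = (+0.9683, +0.2499)
n_5 = (+0.4282, +0.9037)
  (0,1): δ = 78.98°  ·
  (0,2): δ = 25.86°  ·
  (0,3): δ = 10.84°  ✓
  (0,4): δ = 97.67°  ·
  (0,5): δ = 147.85°  ·
  (1,2): δ = 126.88°  ·
  (1,3): δ = 90.18°  ·
  (1,4): δ = 3.35°  ✓
  (1,5): δ = 46.83°  ·
  (2,3): δ = 143.30°  ·
  (2,4): δ = 56.46°  ·
  (2,5): δ = 6.29°  ✓
  (3,4): δ = 93.16°  ·
  (3,5): δ = 42.99°  ·
  (4,5): δ = 129.82°  ·
antipodal pairs: 3

count = 3; pairs: (0,3), (1,4), (2,5)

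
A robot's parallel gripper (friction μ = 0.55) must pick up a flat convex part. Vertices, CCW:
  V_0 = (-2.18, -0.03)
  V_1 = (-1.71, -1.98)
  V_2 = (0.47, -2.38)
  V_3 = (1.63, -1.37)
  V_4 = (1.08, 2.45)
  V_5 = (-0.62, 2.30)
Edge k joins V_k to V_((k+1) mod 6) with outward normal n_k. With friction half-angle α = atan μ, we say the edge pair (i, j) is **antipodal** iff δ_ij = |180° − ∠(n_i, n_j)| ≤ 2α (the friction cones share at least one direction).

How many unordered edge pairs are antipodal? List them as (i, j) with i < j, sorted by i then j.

count = 5; pairs: (0,3), (1,4), (2,4), (2,5), (3,5)

α = atan 0.55 = 28.81°;  2α = 57.62°
n_0 = (-0.9722, -0.2343)
n_1 = (-0.1805, -0.9836)
n_2 = (+0.6567, -0.7542)
n_3 = (+0.9898, +0.1425)
n_4 = (-0.0879, +0.9961)
n_5 = (-0.8310, +0.5563)
  (0,1): δ = 113.95°  ·
  (0,2): δ = 62.51°  ·
  (0,3): δ = 5.36°  ✓
  (0,4): δ = 81.49°  ·
  (0,5): δ = 132.65°  ·
  (1,2): δ = 128.56°  ·
  (1,3): δ = 71.41°  ·
  (1,4): δ = 15.44°  ✓
  (1,5): δ = 66.59°  ·
  (2,3): δ = 122.85°  ·
  (2,4): δ = 36.00°  ✓
  (2,5): δ = 15.15°  ✓
  (3,4): δ = 93.15°  ·
  (3,5): δ = 42.00°  ✓
  (4,5): δ = 128.85°  ·
antipodal pairs: 5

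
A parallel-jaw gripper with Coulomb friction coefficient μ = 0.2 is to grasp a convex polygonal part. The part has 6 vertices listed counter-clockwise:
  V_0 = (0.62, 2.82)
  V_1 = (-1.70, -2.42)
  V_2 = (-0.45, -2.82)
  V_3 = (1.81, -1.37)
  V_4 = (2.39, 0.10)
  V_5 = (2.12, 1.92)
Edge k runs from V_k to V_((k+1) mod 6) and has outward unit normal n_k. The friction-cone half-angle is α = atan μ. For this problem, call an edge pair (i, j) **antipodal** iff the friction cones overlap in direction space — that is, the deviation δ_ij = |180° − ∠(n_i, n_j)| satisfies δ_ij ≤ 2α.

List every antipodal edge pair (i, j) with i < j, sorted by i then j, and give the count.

count = 2; pairs: (0,3), (1,5)

α = atan 0.2 = 11.31°;  2α = 22.62°
n_0 = (-0.9144, +0.4048)
n_1 = (-0.3048, -0.9524)
n_2 = (+0.5400, -0.8417)
n_3 = (+0.9302, -0.3670)
n_4 = (+0.9892, +0.1467)
n_5 = (+0.5145, +0.8575)
  (0,1): δ = 83.86°  ·
  (0,2): δ = 33.43°  ·
  (0,3): δ = 2.35°  ✓
  (0,4): δ = 32.32°  ·
  (0,5): δ = 82.92°  ·
  (1,2): δ = 129.57°  ·
  (1,3): δ = 93.79°  ·
  (1,4): δ = 63.82°  ·
  (1,5): δ = 13.22°  ✓
  (2,3): δ = 144.22°  ·
  (2,4): δ = 114.25°  ·
  (2,5): δ = 63.65°  ·
  (3,4): δ = 150.03°  ·
  (3,5): δ = 99.43°  ·
  (4,5): δ = 129.40°  ·
antipodal pairs: 2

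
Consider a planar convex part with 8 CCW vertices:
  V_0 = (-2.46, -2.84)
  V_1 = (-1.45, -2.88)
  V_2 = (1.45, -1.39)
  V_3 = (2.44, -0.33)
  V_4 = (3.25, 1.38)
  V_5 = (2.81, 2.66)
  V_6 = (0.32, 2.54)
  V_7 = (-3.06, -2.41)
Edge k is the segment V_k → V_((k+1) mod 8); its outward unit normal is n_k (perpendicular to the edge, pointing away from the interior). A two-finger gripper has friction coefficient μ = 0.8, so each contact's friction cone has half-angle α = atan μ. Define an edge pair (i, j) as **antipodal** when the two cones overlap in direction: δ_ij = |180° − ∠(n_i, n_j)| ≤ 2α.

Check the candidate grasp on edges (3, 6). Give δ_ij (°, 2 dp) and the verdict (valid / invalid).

α = atan 0.8 = 38.66°;  2α = 77.32°
edge 3: e_3 = (+0.81, +1.71);  n_3 = (+0.9037, -0.4281)
edge 6: e_6 = (-3.38, -4.95);  n_6 = (-0.8258, +0.5639)
∠(n_3, n_6) = 171.02°
δ = |180° − 171.02°| = 8.98°
8.98° ≤ 2α = 77.32°  →  valid

δ = 8.98°, valid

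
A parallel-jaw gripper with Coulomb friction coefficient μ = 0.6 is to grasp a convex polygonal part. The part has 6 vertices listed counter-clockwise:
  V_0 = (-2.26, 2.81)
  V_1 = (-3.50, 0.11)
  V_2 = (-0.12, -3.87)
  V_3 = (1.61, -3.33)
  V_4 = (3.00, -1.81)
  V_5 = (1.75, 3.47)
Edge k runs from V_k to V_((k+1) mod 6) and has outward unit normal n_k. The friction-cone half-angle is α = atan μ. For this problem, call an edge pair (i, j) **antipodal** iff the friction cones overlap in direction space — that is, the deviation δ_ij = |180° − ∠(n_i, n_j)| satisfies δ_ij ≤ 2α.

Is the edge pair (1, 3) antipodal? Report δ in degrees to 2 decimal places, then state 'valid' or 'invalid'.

δ = 82.78°, invalid

α = atan 0.6 = 30.96°;  2α = 61.93°
edge 1: e_1 = (+3.38, -3.98);  n_1 = (-0.7622, -0.6473)
edge 3: e_3 = (+1.39, +1.52);  n_3 = (+0.7380, -0.6748)
∠(n_1, n_3) = 97.22°
δ = |180° − 97.22°| = 82.78°
82.78° > 2α = 61.93°  →  invalid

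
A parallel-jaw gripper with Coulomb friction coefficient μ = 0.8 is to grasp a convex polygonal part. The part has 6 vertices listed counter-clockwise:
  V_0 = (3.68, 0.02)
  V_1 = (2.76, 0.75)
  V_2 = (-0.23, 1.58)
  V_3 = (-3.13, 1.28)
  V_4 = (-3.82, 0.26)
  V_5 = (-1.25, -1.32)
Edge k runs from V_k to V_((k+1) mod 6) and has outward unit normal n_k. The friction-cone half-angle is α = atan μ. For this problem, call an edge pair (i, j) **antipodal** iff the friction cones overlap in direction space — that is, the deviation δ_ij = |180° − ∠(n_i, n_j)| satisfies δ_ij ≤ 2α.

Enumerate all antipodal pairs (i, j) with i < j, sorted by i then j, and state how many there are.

count = 7; pairs: (0,4), (0,5), (1,4), (1,5), (2,4), (2,5), (3,5)

α = atan 0.8 = 38.66°;  2α = 77.32°
n_0 = (+0.6216, +0.7834)
n_1 = (+0.2675, +0.9636)
n_2 = (-0.1029, +0.9947)
n_3 = (-0.8283, +0.5603)
n_4 = (-0.5237, -0.8519)
n_5 = (+0.2623, -0.9650)
  (0,1): δ = 157.08°  ·
  (0,2): δ = 135.66°  ·
  (0,3): δ = 85.65°  ·
  (0,4): δ = 6.85°  ✓
  (0,5): δ = 53.64°  ✓
  (1,2): δ = 158.58°  ·
  (1,3): δ = 108.56°  ·
  (1,4): δ = 16.07°  ✓
  (1,5): δ = 30.72°  ✓
  (2,3): δ = 129.98°  ·
  (2,4): δ = 37.49°  ✓
  (2,5): δ = 9.30°  ✓
  (3,4): δ = 87.51°  ·
  (3,5): δ = 40.72°  ✓
  (4,5): δ = 133.21°  ·
antipodal pairs: 7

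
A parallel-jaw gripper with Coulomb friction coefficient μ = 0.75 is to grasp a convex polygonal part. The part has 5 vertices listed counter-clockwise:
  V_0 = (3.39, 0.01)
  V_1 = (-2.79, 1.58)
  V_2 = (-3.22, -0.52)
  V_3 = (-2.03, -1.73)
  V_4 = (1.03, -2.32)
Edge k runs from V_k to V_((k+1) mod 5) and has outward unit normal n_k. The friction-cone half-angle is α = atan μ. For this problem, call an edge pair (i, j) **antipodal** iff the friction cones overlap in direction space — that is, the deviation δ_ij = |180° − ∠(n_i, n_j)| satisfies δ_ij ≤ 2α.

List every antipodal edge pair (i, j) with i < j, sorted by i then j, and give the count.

α = atan 0.75 = 36.87°;  2α = 73.74°
n_0 = (+0.2462, +0.9692)
n_1 = (-0.9797, +0.2006)
n_2 = (-0.7130, -0.7012)
n_3 = (-0.1893, -0.9819)
n_4 = (+0.7026, -0.7116)
  (0,1): δ = 87.32°  ·
  (0,2): δ = 31.22°  ✓
  (0,3): δ = 3.34°  ✓
  (0,4): δ = 58.89°  ✓
  (1,2): δ = 123.91°  ·
  (1,3): δ = 89.34°  ·
  (1,4): δ = 33.79°  ✓
  (2,3): δ = 145.44°  ·
  (2,4): δ = 89.89°  ·
  (3,4): δ = 124.45°  ·
antipodal pairs: 4

count = 4; pairs: (0,2), (0,3), (0,4), (1,4)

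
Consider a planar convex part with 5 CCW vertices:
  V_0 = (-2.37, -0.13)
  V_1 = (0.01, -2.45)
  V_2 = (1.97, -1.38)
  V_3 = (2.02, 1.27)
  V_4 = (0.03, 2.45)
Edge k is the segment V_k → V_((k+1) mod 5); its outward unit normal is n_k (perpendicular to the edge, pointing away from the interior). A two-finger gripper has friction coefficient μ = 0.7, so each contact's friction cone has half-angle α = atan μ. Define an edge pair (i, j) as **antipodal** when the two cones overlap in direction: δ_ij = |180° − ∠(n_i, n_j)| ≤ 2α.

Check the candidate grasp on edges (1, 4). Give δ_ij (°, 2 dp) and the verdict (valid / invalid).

α = atan 0.7 = 34.99°;  2α = 69.98°
edge 1: e_1 = (+1.96, +1.07);  n_1 = (+0.4792, -0.8777)
edge 4: e_4 = (-2.40, -2.58);  n_4 = (-0.7322, +0.6811)
∠(n_1, n_4) = 161.56°
δ = |180° − 161.56°| = 18.44°
18.44° ≤ 2α = 69.98°  →  valid

δ = 18.44°, valid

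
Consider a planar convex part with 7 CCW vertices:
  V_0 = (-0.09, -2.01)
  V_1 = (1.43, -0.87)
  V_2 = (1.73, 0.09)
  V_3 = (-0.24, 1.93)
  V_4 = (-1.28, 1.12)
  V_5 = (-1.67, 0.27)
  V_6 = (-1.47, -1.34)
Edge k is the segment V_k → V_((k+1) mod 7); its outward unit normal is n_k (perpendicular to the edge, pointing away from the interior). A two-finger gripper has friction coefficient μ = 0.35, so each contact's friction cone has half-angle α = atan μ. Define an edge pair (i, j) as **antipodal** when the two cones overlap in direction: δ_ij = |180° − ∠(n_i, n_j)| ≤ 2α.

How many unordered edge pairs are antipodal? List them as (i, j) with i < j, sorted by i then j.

count = 6; pairs: (0,3), (0,4), (1,3), (1,4), (1,5), (2,6)

α = atan 0.35 = 19.29°;  2α = 38.58°
n_0 = (+0.6000, -0.8000)
n_1 = (+0.9545, -0.2983)
n_2 = (+0.6826, +0.7308)
n_3 = (-0.6145, +0.7889)
n_4 = (-0.9089, +0.4170)
n_5 = (-0.9924, -0.1233)
n_6 = (-0.4368, -0.8996)
  (0,1): δ = 144.22°  ·
  (0,2): δ = 79.92°  ·
  (0,3): δ = 1.04°  ✓
  (0,4): δ = 28.48°  ✓
  (0,5): δ = 60.21°  ·
  (0,6): δ = 117.23°  ·
  (1,2): δ = 115.69°  ·
  (1,3): δ = 34.73°  ✓
  (1,4): δ = 7.29°  ✓
  (1,5): δ = 24.44°  ✓
  (1,6): δ = 81.46°  ·
  (2,3): δ = 99.04°  ·
  (2,4): δ = 71.60°  ·
  (2,5): δ = 39.87°  ·
  (2,6): δ = 17.15°  ✓
  (3,4): δ = 152.56°  ·
  (3,5): δ = 120.83°  ·
  (3,6): δ = 63.81°  ·
  (4,5): δ = 148.27°  ·
  (4,6): δ = 91.25°  ·
  (5,6): δ = 122.98°  ·
antipodal pairs: 6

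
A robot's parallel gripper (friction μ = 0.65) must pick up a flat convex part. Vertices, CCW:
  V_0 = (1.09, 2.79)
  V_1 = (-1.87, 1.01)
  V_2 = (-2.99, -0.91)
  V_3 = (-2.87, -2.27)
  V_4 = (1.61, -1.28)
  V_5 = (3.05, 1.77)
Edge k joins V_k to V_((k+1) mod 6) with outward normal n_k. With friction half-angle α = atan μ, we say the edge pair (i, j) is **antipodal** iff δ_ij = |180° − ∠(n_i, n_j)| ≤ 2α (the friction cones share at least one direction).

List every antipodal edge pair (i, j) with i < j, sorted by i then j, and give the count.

α = atan 0.65 = 33.02°;  2α = 66.05°
n_0 = (-0.5153, +0.8570)
n_1 = (-0.8638, +0.5039)
n_2 = (-0.9961, -0.0879)
n_3 = (+0.2158, -0.9764)
n_4 = (+0.9043, -0.4269)
n_5 = (+0.4616, +0.8871)
  (0,1): δ = 151.28°  ·
  (0,2): δ = 115.98°  ·
  (0,3): δ = 18.56°  ✓
  (0,4): δ = 33.71°  ✓
  (0,5): δ = 121.49°  ·
  (1,2): δ = 144.70°  ·
  (1,3): δ = 47.28°  ✓
  (1,4): δ = 4.98°  ✓
  (1,5): δ = 92.76°  ·
  (2,3): δ = 82.58°  ·
  (2,4): δ = 30.32°  ✓
  (2,5): δ = 57.46°  ✓
  (3,4): δ = 127.73°  ·
  (3,5): δ = 39.95°  ✓
  (4,5): δ = 92.22°  ·
antipodal pairs: 7

count = 7; pairs: (0,3), (0,4), (1,3), (1,4), (2,4), (2,5), (3,5)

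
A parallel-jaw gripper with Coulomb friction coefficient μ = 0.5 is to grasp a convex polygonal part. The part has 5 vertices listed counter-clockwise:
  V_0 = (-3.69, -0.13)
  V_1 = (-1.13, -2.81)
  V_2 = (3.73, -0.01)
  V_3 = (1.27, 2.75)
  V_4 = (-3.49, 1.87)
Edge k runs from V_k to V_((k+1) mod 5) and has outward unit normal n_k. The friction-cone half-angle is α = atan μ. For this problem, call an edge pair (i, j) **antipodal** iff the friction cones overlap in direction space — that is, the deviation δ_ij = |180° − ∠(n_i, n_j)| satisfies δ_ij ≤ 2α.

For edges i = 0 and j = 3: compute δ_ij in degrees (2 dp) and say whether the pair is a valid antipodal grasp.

α = atan 0.5 = 26.57°;  2α = 53.13°
edge 0: e_0 = (+2.56, -2.68);  n_0 = (-0.7231, -0.6907)
edge 3: e_3 = (-4.76, -0.88);  n_3 = (-0.1818, +0.9833)
∠(n_0, n_3) = 123.21°
δ = |180° − 123.21°| = 56.79°
56.79° > 2α = 53.13°  →  invalid

δ = 56.79°, invalid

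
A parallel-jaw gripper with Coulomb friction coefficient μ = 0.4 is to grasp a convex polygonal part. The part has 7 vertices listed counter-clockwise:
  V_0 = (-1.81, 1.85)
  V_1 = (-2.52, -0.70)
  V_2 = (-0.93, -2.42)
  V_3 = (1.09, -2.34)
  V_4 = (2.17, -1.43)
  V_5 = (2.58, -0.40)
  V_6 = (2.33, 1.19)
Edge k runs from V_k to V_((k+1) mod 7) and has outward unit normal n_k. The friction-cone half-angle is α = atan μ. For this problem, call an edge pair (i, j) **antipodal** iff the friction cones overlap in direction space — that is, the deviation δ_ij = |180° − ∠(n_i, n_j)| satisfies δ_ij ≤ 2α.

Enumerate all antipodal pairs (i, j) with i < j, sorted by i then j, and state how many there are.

count = 6; pairs: (0,3), (0,4), (0,5), (1,5), (1,6), (2,6)

α = atan 0.4 = 21.80°;  2α = 43.60°
n_0 = (-0.9634, +0.2682)
n_1 = (-0.7343, -0.6788)
n_2 = (+0.0396, -0.9992)
n_3 = (+0.6444, -0.7647)
n_4 = (+0.9291, -0.3698)
n_5 = (+0.9879, +0.1553)
n_6 = (+0.1574, +0.9875)
  (0,1): δ = 121.69°  ·
  (0,2): δ = 72.17°  ·
  (0,3): δ = 34.32°  ✓
  (0,4): δ = 6.15°  ✓
  (0,5): δ = 24.49°  ✓
  (0,6): δ = 96.50°  ·
  (1,2): δ = 130.48°  ·
  (1,3): δ = 92.63°  ·
  (1,4): δ = 64.46°  ·
  (1,5): δ = 33.82°  ✓
  (1,6): δ = 38.19°  ✓
  (2,3): δ = 142.15°  ·
  (2,4): δ = 113.97°  ·
  (2,5): δ = 83.33°  ·
  (2,6): δ = 11.33°  ✓
  (3,4): δ = 151.82°  ·
  (3,5): δ = 121.18°  ·
  (3,6): δ = 49.18°  ·
  (4,5): δ = 149.36°  ·
  (4,6): δ = 77.35°  ·
  (5,6): δ = 107.99°  ·
antipodal pairs: 6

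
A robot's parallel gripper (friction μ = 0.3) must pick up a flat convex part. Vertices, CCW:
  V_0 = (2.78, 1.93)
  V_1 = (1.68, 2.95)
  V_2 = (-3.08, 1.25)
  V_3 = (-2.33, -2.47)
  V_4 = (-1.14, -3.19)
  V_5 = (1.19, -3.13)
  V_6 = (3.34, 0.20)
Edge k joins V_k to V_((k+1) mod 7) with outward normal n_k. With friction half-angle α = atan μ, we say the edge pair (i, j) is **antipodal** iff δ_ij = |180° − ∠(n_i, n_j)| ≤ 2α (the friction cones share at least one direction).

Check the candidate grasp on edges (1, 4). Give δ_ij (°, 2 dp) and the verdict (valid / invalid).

α = atan 0.3 = 16.70°;  2α = 33.40°
edge 1: e_1 = (-4.76, -1.70);  n_1 = (-0.3363, +0.9417)
edge 4: e_4 = (+2.33, +0.06);  n_4 = (+0.0257, -0.9997)
∠(n_1, n_4) = 161.82°
δ = |180° − 161.82°| = 18.18°
18.18° ≤ 2α = 33.40°  →  valid

δ = 18.18°, valid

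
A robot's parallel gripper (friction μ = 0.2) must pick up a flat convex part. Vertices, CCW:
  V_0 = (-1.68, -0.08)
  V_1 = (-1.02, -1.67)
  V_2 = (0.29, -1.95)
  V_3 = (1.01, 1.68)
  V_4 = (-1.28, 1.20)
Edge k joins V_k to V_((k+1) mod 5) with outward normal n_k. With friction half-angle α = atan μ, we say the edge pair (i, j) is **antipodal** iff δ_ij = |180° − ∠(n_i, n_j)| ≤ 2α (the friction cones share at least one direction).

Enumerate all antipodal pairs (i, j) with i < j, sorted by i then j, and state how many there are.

α = atan 0.2 = 11.31°;  2α = 22.62°
n_0 = (-0.9236, -0.3834)
n_1 = (-0.2090, -0.9779)
n_2 = (+0.9809, -0.1946)
n_3 = (-0.2051, +0.9787)
n_4 = (-0.9545, +0.2983)
  (0,1): δ = 124.61°  ·
  (0,2): δ = 33.76°  ·
  (0,3): δ = 79.30°  ·
  (0,4): δ = 140.10°  ·
  (1,2): δ = 89.15°  ·
  (1,3): δ = 23.90°  ·
  (1,4): δ = 84.71°  ·
  (2,3): δ = 66.94°  ·
  (2,4): δ = 6.14°  ✓
  (3,4): δ = 119.19°  ·
antipodal pairs: 1

count = 1; pairs: (2,4)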